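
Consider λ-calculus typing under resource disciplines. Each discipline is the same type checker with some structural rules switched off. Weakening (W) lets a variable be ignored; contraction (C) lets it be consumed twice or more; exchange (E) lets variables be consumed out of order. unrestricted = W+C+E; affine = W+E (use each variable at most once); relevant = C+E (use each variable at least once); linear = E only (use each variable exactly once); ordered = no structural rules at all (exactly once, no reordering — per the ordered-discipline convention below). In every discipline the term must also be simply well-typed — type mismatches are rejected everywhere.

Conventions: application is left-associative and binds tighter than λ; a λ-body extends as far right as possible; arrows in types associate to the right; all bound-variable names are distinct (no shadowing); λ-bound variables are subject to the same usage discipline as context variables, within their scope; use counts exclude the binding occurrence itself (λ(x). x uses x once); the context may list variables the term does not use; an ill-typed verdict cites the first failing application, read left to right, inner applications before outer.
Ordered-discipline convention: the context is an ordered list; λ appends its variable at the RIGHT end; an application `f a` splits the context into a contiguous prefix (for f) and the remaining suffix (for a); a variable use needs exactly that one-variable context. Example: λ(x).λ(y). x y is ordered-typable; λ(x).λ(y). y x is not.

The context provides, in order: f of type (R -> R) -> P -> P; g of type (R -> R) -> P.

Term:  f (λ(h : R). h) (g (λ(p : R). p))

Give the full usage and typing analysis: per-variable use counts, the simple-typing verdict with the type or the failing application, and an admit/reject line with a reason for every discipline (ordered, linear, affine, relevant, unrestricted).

variable uses: f: 1×, g: 1×, h (bound): 1×, p (bound): 1×
use order (left to right): f, h, g, p
typing: well-typed at P
ordered: ✓ — f, g, h, p: once each, no exchange needed
linear: ✓ — f, g, h, p: one use apiece
affine: ✓ — no duplicate uses among f, g, h, p
relevant: ✓ — f, g, h, p: all used, weakening unneeded
unrestricted: ✓ — typability at P is all that's needed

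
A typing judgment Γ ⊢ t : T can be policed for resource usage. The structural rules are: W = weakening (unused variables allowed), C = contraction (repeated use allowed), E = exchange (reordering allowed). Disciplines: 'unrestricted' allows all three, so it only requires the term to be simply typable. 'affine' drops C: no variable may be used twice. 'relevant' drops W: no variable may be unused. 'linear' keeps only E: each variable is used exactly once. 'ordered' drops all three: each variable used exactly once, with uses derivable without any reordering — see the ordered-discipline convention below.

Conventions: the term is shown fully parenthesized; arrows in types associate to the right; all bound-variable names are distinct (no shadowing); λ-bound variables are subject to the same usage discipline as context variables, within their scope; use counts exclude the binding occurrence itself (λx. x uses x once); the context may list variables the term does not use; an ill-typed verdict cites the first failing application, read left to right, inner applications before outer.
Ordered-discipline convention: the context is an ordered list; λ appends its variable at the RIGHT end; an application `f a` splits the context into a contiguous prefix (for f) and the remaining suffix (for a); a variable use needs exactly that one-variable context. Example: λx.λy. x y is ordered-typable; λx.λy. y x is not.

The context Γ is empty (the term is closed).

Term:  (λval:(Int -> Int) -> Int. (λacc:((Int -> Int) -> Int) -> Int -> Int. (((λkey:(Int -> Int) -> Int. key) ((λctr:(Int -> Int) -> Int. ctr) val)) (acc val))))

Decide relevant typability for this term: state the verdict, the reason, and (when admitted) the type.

yes — val, acc, key, ctr: all used, weakening unneeded; term : ((Int -> Int) -> Int) -> (((Int -> Int) -> Int) -> Int -> Int) -> Int
counts: val [bound]: 2, acc [bound]: 1, key [bound]: 1, ctr [bound]: 1
uses in reading order: key, ctr, val, acc, val
typing: well-typed at ((Int -> Int) -> Int) -> (((Int -> Int) -> Int) -> Int -> Int) -> Int
per-discipline verdicts: ordered ✗ · linear ✗ · affine ✗ · relevant ✓ · unrestricted ✓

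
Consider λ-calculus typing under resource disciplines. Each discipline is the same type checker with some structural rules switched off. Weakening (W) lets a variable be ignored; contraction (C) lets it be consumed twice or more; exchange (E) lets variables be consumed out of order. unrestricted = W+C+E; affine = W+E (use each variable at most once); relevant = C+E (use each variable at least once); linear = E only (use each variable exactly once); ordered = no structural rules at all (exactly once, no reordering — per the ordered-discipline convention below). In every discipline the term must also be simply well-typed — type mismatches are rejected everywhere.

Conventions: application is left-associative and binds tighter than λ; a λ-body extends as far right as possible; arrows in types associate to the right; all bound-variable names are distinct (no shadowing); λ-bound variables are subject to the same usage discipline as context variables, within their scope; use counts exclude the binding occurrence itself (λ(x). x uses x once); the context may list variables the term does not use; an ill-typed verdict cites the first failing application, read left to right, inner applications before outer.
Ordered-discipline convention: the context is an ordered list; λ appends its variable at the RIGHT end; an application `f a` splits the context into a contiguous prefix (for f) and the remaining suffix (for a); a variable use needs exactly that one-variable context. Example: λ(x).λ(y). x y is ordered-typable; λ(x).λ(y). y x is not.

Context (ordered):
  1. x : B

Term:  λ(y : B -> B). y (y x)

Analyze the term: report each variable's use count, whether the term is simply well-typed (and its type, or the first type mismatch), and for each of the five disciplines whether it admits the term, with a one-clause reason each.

usage: x=1; y (λ-bound)=2
use order (left to right): y, y, x
typing: ✓ — (B -> B) -> B
ordered: ✗ — uses contraction: y ×2
linear: ✗ — uses contraction: y ×2
affine: ✗ — uses contraction: y ×2
relevant: ✓ — at least one use each (x, y)
unrestricted: ✓ — type-checks ((B -> B) -> B) and nothing is barred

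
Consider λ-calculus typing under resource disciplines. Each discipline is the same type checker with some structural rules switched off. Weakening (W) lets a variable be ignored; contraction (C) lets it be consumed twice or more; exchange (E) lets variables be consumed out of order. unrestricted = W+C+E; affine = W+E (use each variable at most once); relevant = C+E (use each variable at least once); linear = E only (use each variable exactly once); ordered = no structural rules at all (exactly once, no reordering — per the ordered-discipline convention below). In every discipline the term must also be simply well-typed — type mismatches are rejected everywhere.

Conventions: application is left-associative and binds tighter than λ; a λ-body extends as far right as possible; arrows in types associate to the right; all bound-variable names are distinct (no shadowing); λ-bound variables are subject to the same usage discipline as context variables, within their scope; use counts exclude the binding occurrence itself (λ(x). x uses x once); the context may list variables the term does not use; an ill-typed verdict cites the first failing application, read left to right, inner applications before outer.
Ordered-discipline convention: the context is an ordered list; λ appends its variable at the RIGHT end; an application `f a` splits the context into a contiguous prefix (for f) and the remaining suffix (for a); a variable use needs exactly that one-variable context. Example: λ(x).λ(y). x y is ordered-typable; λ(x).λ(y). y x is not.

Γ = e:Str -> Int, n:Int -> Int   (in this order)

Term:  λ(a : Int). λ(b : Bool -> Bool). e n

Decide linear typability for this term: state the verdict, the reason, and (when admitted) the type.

no — the type mismatch rejects it
use counts: e: 1×, n: 1×, a (λ-bound): 0×, b (λ-bound): 0×
order of uses: e, n
typing: ill-typed: an argument Int -> Int mismatches the expected Str
all disciplines: ordered ✗ · linear ✗ · affine ✗ · relevant ✗ · unrestricted ✗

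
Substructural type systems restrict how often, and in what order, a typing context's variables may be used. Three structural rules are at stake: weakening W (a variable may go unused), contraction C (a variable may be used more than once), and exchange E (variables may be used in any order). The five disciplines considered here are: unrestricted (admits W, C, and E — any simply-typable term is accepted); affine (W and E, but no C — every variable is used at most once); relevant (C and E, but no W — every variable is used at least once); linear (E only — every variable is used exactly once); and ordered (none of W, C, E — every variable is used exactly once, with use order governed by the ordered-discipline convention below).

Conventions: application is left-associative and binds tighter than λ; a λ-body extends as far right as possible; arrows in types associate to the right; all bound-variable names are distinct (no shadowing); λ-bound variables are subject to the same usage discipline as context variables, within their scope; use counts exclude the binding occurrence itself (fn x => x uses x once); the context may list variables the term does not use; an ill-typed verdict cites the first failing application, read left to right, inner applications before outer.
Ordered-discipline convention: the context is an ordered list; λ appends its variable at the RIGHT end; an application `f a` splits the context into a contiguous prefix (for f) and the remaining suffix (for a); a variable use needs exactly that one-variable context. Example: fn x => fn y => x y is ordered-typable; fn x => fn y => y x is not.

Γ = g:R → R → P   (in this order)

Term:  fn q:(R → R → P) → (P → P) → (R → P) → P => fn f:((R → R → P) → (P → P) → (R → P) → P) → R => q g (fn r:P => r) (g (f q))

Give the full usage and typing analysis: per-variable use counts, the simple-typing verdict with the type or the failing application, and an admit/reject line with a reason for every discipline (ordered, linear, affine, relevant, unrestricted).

use counts: g: 2×, q (bound): 2×, f (bound): 1×, r (bound): 1×
order of uses: q, g, r, g, f, q
typing: well-typed — term : ((R → R → P) → (P → P) → (R → P) → P) → (((R → R → P) → (P → P) → (R → P) → P) → R) → P
ordered: ✗, repeated use of g ×2, q ×2
linear: ✗, repeated use of g ×2, q ×2
affine: ✗, repeated use of g ×2, q ×2
relevant: ✓, none of g, q, f, r goes unused
unrestricted: ✓, simply typable at ((R → R → P) → (P → P) → (R → P) → P) → (((R → R → P) → (P → P) → (R → P) → P) → R) → P; W, C, E all held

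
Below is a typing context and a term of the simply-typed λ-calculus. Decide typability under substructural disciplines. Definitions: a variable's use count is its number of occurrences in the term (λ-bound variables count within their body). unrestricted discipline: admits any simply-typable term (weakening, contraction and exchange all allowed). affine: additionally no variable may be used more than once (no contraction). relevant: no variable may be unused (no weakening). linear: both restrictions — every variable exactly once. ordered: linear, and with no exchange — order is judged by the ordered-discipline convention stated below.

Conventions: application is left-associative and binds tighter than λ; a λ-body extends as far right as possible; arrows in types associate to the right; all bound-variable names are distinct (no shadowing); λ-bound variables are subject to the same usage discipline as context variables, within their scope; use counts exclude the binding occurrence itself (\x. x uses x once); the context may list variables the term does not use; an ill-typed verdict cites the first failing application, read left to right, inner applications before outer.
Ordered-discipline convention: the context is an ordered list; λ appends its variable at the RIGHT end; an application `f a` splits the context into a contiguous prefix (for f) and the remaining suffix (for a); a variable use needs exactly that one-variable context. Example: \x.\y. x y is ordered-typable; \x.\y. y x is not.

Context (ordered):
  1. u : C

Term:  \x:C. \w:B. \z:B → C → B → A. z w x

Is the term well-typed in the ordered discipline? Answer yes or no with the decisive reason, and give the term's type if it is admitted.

no — needs weakening: u unused
counts: u: 0×, x [bound]: 1×, w [bound]: 1×, z [bound]: 1×
order of uses: z, w, x
typing: well-typed — term : C → B → (B → C → B → A) → B → A
per-discipline verdicts: ordered ✗; linear ✗; affine ✓; relevant ✗; unrestricted ✓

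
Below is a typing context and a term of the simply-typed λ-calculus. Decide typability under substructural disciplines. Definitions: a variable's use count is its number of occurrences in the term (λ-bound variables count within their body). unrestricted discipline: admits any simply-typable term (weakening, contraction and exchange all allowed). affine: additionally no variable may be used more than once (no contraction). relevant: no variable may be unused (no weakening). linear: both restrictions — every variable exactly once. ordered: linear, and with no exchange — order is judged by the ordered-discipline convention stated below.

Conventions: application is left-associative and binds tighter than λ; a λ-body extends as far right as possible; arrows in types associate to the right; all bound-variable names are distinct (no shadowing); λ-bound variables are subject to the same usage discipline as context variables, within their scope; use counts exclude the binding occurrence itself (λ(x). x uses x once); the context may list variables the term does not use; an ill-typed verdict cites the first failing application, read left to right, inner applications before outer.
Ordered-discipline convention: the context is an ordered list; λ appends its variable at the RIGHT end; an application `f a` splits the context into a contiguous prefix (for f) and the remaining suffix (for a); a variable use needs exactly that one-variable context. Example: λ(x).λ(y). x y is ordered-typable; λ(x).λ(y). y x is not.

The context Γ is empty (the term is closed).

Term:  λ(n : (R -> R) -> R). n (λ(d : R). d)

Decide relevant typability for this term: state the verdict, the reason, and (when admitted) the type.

yes — n, d: all used, weakening unneeded; term : ((R -> R) -> R) -> R
variable uses: n (bound)=1, d (bound)=1
left-to-right use order: n, d
typing: ✓ — ((R -> R) -> R) -> R
per-discipline verdicts: ordered ✓ · linear ✓ · affine ✓ · relevant ✓ · unrestricted ✓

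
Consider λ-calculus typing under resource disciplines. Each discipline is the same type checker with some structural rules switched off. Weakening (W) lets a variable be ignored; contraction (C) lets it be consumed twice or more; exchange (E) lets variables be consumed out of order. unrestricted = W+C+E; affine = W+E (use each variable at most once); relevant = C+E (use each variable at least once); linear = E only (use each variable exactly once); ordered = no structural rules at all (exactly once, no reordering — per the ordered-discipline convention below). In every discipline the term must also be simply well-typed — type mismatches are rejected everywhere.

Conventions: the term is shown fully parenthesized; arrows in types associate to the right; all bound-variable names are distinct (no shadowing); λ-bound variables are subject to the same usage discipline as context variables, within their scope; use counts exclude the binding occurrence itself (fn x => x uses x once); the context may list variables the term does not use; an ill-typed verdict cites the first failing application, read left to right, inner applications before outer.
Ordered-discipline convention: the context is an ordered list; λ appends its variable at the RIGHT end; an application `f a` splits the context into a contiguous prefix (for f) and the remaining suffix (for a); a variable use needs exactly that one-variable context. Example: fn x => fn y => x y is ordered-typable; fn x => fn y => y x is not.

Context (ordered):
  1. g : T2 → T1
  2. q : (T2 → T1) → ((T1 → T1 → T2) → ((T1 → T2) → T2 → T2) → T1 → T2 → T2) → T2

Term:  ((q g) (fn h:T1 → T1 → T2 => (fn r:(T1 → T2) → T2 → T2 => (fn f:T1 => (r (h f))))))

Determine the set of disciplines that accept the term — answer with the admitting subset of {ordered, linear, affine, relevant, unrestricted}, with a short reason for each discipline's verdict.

admitting disciplines: linear, affine, relevant, unrestricted
counts: g=1; q=1; h (bound)=1; r (bound)=1; f (bound)=1
left-to-right use order: q, g, r, h, f
typing: the term checks, with type T2
ordered ✗ (use order q, g, r, h, f needs exchange)
linear ✓ (g, q, h, r, f: one use apiece)
affine ✓ (no duplicate uses among g, q, h, r, f)
relevant ✓ (at least one use each (g, q, h, r, f))
unrestricted ✓ (type-checks (T2) and nothing is barred)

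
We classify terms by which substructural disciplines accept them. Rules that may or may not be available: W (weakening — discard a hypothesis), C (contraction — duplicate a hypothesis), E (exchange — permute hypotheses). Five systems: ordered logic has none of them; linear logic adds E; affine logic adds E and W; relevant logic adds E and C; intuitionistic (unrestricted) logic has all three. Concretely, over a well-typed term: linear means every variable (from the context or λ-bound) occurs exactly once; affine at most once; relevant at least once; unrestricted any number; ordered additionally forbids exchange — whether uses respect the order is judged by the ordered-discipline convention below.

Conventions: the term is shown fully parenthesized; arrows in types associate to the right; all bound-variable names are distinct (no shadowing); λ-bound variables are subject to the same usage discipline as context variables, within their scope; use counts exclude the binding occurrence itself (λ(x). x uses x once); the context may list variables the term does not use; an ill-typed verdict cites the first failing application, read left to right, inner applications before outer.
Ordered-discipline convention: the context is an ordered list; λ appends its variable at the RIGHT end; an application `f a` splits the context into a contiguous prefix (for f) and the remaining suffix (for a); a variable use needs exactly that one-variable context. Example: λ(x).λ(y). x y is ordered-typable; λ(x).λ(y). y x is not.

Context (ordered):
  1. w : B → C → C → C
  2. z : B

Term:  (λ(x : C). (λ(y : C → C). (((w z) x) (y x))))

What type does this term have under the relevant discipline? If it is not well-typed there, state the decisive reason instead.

term : C → (C → C) → C
variable uses: w: 1×, z: 1×, x (bound): 2×, y (bound): 1×
order of uses: w, z, x, y, x
typing: well-typed at C → (C → C) → C
across the five disciplines: ordered ✗; linear ✗; affine ✗; relevant ✓; unrestricted ✓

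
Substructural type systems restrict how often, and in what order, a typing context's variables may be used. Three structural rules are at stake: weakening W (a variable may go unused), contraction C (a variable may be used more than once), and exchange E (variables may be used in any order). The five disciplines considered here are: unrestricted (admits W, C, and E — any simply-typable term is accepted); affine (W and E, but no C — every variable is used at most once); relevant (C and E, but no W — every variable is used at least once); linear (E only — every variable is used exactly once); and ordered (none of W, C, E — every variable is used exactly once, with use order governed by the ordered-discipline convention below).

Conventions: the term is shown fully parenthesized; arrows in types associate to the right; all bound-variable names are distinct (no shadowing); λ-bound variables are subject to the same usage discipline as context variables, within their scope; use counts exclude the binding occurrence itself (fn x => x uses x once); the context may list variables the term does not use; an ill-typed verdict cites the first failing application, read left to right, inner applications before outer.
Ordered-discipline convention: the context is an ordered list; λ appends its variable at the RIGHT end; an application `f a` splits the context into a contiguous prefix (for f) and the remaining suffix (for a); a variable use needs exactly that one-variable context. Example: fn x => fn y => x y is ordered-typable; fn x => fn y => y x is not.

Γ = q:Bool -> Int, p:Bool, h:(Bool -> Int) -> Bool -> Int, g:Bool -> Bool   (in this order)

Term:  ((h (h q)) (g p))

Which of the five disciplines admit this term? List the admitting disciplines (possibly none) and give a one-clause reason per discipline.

admitted by: relevant, unrestricted
use counts: q=1; p=1; h=2; g=1
order of uses: h, h, q, g, p
typing: well-typed at Int
ordered ✗ (needs contraction — h ×2)
linear ✗ (needs contraction — h ×2)
affine ✗ (needs contraction — h ×2)
relevant ✓ (at least one use each (q, p, h, g))
unrestricted ✓ (type-checks (Int) and nothing is barred)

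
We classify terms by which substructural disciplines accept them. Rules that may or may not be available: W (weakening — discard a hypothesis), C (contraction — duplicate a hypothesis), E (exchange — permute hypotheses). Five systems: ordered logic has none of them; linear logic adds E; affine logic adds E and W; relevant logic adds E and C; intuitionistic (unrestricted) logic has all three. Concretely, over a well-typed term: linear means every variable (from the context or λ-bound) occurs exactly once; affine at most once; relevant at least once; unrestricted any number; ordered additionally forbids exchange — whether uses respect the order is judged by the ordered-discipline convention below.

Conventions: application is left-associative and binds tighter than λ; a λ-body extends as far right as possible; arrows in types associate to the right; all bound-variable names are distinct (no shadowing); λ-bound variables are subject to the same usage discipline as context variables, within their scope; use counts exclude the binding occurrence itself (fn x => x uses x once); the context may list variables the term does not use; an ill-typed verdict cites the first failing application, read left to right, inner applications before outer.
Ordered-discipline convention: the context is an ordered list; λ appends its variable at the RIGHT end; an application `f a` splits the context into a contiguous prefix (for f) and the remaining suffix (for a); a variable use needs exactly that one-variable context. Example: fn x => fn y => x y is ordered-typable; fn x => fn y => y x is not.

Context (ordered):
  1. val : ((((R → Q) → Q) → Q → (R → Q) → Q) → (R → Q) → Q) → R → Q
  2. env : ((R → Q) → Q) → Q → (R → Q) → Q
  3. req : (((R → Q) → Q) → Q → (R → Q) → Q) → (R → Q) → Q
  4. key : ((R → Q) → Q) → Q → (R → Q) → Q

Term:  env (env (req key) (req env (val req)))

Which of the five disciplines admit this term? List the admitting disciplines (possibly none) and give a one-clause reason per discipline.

admitted in: relevant, unrestricted
variable uses: val=1; env=3; req=3; key=1
uses in reading order: env, env, req, key, req, env, val, req
typing: well-typed — term : Q → (R → Q) → Q
ordered ✗ (needs contraction — env ×3, req ×3)
linear ✗ (needs contraction — env ×3, req ×3)
affine ✗ (needs contraction — env ×3, req ×3)
relevant ✓ (none of val, env, req, key goes unused)
unrestricted ✓ (typability at Q → (R → Q) → Q is all that's needed)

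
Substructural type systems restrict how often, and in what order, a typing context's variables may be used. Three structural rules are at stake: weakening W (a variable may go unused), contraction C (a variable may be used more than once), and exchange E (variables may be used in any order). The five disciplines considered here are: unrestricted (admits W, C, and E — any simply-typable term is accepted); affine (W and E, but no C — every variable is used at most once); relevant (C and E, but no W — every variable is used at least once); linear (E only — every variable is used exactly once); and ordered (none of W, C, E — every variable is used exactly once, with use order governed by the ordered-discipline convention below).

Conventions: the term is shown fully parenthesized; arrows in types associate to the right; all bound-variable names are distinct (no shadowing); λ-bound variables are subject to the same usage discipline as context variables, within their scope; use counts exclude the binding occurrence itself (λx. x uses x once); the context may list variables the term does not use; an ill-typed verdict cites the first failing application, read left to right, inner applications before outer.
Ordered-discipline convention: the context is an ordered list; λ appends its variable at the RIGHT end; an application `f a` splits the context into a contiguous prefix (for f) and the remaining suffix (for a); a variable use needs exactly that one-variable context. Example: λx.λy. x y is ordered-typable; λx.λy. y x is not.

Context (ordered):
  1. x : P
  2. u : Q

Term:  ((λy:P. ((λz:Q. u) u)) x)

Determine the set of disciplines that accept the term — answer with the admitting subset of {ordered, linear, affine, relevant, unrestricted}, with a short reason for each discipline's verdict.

accepted by: unrestricted
counts: x: 1, u: 2, y (bound): 0, z (bound): 0
uses in reading order: u, u, x
typing: ✓ — Q
ordered ✗ (needs contraction — u ×2; needs weakening: y, z unused)
linear ✗ (needs contraction — u ×2; needs weakening: y, z unused)
affine ✗ (needs contraction — u ×2)
relevant ✗ (needs weakening: y, z unused)
unrestricted ✓ (well-typed at Q; no restrictions here)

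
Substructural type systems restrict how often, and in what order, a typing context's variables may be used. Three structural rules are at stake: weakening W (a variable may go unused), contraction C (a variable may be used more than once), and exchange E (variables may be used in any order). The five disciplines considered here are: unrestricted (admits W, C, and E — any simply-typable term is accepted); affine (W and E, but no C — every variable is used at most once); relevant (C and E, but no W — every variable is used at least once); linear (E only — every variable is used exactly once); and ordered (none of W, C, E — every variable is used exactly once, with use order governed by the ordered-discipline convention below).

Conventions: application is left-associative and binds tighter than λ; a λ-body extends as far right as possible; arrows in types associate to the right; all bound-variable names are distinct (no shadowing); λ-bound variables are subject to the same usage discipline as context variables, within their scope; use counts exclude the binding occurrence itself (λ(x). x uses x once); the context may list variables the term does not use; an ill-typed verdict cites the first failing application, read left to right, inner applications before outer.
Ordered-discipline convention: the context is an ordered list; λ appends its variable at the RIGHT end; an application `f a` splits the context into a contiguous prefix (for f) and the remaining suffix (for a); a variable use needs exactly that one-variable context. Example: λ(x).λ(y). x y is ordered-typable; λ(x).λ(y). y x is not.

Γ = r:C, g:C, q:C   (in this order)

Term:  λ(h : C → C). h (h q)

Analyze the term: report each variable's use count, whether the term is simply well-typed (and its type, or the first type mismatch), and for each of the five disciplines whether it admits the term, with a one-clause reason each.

use counts: r: 0; g: 0; q: 1; h (bound): 2
uses in reading order: h, h, q
typing: well-typed — term : (C → C) → C
ordered: ✗, repeated use of h ×2; r, g never used (weakening)
linear: ✗, repeated use of h ×2; r, g never used (weakening)
affine: ✗, repeated use of h ×2
relevant: ✗, r, g never used (weakening)
unrestricted: ✓, well-typed at (C → C) → C; no restrictions here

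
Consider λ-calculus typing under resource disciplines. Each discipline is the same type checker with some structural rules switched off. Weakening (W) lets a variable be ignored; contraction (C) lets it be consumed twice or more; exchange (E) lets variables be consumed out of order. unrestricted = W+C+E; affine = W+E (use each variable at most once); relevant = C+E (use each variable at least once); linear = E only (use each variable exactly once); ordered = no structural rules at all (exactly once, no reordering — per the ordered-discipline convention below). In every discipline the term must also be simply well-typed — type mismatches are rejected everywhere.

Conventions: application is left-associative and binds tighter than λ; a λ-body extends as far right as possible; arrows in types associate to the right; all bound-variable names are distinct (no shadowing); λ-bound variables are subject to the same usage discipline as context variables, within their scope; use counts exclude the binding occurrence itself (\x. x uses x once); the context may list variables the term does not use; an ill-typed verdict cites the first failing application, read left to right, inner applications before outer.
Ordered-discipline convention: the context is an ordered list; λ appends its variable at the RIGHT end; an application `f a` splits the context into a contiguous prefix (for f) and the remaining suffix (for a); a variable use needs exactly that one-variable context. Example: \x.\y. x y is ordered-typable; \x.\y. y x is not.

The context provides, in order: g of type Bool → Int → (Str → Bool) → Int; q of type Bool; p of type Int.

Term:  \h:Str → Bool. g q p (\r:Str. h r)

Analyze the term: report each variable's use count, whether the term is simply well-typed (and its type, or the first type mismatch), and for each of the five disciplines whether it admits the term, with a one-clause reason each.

counts: g: 1; q: 1; p: 1; h (λ-bound): 1; r (λ-bound): 1
uses in reading order: g, q, p, h, r
typing: ✓ — (Str → Bool) → Int
ordered: ✓, g, q, p, h, r once each; derivable with no W/C/E
linear: ✓, each of g, q, p, h, r used exactly once
affine: ✓, at most one use each (g, q, p, h, r)
relevant: ✓, every one of g, q, p, h, r appears
unrestricted: ✓, type-checks ((Str → Bool) → Int) and nothing is barred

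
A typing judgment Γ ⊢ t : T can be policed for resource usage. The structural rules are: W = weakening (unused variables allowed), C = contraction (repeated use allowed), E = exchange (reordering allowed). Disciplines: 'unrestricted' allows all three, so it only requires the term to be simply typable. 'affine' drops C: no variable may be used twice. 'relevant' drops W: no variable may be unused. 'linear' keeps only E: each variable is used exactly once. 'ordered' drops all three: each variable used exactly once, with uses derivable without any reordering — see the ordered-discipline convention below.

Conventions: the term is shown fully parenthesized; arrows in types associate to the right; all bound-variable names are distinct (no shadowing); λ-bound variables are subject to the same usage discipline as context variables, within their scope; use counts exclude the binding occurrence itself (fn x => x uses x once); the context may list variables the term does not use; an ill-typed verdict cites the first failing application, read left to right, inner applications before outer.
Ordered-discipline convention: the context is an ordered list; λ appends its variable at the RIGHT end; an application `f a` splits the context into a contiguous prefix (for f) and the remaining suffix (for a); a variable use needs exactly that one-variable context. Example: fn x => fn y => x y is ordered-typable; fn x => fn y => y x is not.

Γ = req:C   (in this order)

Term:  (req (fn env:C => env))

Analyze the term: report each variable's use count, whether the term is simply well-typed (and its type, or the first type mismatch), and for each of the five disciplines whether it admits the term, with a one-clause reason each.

use counts: req=1, env (λ-bound)=1
use order (left to right): req, env
typing: ill-typed: non-function type C applied to an argument
ordered: ✗, not simply typable
linear: ✗, fails simple typing
affine: ✗, a type mismatch blocks all five
relevant: ✗, the type mismatch rejects it
unrestricted: ✗, not simply typable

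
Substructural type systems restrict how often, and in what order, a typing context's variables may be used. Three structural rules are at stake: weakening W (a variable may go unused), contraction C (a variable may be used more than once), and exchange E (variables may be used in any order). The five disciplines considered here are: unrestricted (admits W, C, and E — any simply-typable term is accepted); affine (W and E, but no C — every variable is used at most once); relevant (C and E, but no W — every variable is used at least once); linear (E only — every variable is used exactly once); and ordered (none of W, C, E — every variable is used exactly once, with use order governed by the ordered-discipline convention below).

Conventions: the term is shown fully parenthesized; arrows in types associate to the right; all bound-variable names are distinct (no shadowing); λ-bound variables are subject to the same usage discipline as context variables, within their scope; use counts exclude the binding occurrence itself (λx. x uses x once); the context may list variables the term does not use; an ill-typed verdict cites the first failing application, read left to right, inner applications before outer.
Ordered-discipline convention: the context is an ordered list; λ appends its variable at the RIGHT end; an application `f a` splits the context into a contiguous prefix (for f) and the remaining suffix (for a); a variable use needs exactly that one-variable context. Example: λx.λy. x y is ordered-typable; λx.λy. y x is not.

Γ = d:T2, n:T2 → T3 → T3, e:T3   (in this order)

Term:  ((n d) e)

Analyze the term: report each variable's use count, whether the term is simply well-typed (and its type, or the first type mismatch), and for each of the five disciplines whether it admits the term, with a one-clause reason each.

usage: d: 1×; n: 1×; e: 1×
uses in reading order: n, d, e
typing: well-typed — term : T3
ordered: ✗, no contiguous prefix/suffix split fits n, d, e
linear: ✓, single use per variable (d, n, e)
affine: ✓, no duplicate uses among d, n, e
relevant: ✓, every one of d, n, e appears
unrestricted: ✓, type-checks (T3) and nothing is barred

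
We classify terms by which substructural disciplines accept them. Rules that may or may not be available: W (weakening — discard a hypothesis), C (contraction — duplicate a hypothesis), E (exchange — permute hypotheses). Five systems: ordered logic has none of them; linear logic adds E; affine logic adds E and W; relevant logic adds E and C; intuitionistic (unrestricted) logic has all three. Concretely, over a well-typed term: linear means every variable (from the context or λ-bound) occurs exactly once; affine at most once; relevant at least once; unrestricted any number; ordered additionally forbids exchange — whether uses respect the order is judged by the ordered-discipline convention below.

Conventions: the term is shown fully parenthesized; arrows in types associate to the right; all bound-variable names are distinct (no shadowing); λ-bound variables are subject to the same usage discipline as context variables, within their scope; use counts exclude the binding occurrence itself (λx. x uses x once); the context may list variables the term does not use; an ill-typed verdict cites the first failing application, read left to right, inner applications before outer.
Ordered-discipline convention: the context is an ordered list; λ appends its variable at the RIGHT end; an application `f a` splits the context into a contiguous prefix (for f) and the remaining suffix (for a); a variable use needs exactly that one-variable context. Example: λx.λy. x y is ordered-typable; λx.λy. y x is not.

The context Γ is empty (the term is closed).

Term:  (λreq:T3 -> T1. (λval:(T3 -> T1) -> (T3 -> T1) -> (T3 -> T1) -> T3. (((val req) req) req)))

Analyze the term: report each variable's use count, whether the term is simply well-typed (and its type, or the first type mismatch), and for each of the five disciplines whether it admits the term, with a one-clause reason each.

counts: req [bound]: 3×, val [bound]: 1×
left-to-right use order: val, req, req, req
typing: ✓ — (T3 -> T1) -> ((T3 -> T1) -> (T3 -> T1) -> (T3 -> T1) -> T3) -> T3
ordered ✗ (uses contraction: req ×3)
linear ✗ (uses contraction: req ×3)
affine ✗ (uses contraction: req ×3)
relevant ✓ (none of req, val goes unused)
unrestricted ✓ (typability at (T3 -> T1) -> ((T3 -> T1) -> (T3 -> T1) -> (T3 -> T1) -> T3) -> T3 is all that's needed)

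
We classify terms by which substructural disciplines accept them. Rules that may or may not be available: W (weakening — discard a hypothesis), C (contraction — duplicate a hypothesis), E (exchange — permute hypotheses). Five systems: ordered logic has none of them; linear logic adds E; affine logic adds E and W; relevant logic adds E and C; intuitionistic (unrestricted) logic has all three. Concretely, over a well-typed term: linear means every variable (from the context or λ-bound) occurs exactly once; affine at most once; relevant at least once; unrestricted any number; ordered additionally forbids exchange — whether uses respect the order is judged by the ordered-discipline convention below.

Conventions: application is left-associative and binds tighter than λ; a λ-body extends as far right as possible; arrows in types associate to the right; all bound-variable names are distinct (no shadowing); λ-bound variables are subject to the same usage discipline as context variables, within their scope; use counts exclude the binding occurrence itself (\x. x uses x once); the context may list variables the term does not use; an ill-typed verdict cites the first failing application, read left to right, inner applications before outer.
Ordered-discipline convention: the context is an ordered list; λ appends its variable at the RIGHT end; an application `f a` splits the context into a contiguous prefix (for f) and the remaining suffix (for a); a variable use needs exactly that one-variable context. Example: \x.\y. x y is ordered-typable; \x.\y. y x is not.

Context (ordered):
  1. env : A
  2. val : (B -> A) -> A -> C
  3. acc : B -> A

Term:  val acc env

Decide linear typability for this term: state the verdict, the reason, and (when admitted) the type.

yes — each of env, val, acc used exactly once; term : C
variable uses: env: 1, val: 1, acc: 1
left-to-right use order: val, acc, env
typing: well-typed at C
across the five disciplines: ordered ✗, linear ✓, affine ✓, relevant ✓, unrestricted ✓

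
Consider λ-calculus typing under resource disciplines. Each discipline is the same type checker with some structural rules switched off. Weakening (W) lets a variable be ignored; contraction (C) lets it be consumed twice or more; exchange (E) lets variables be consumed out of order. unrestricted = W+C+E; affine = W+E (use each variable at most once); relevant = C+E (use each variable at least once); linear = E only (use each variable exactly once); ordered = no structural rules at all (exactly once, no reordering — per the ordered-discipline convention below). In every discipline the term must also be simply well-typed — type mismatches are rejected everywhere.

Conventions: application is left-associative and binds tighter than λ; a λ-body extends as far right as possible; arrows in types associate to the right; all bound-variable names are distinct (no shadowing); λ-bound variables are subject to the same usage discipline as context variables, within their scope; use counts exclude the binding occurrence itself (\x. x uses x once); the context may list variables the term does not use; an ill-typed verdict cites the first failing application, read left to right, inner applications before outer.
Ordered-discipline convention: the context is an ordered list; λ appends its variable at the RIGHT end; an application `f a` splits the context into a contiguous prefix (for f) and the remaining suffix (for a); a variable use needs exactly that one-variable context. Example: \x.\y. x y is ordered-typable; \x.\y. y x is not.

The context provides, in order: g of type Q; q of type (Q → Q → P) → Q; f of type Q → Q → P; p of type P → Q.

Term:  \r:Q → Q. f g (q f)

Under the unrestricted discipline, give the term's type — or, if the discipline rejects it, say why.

term : (Q → Q) → P
counts: g ×1, q ×1, f ×2, p ×0, r [bound] ×0
left-to-right use order: f, g, q, f
typing: the term checks, with type (Q → Q) → P
across the five disciplines: ordered ✗, linear ✗, affine ✗, relevant ✗, unrestricted ✓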